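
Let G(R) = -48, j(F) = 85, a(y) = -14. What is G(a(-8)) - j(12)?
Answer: -133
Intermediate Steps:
G(a(-8)) - j(12) = -48 - 1*85 = -48 - 85 = -133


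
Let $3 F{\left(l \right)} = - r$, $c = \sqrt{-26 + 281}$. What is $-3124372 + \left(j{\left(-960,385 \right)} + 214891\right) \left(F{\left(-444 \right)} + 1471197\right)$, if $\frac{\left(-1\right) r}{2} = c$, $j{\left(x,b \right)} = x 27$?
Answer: $278010443915 + \frac{377942 \sqrt{255}}{3} \approx 2.7801 \cdot 10^{11}$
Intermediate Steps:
$c = \sqrt{255} \approx 15.969$
$j{\left(x,b \right)} = 27 x$
$r = - 2 \sqrt{255} \approx -31.937$
$F{\left(l \right)} = \frac{2 \sqrt{255}}{3}$ ($F{\left(l \right)} = \frac{\left(-1\right) \left(- 2 \sqrt{255}\right)}{3} = \frac{2 \sqrt{255}}{3}$)
$-3124372 + \left(j{\left(-960,385 \right)} + 214891\right) \left(F{\left(-444 \right)} + 1471197\right) = -3124372 + \left(27 \left(-960\right) + 214891\right) \left(\frac{2 \sqrt{255}}{3} + 1471197\right) = -3124372 + \left(-25920 + 214891\right) \left(1471197 + \frac{2 \sqrt{255}}{3}\right) = -3124372 + 188971 \left(1471197 + \frac{2 \sqrt{255}}{3}\right) = -3124372 + \left(278013568287 + \frac{377942 \sqrt{255}}{3}\right) = 278010443915 + \frac{377942 \sqrt{255}}{3}$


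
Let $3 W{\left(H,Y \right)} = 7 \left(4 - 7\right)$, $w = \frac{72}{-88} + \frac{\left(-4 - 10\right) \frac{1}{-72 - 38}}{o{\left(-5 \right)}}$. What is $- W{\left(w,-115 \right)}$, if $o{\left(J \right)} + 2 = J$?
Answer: $7$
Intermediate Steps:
$o{\left(J \right)} = -2 + J$
$w = - \frac{46}{55}$ ($w = \frac{72}{-88} + \frac{\left(-4 - 10\right) \frac{1}{-72 - 38}}{-2 - 5} = 72 \left(- \frac{1}{88}\right) + \frac{\left(-14\right) \frac{1}{-110}}{-7} = - \frac{9}{11} + \left(-14\right) \left(- \frac{1}{110}\right) \left(- \frac{1}{7}\right) = - \frac{9}{11} + \frac{7}{55} \left(- \frac{1}{7}\right) = - \frac{9}{11} - \frac{1}{55} = - \frac{46}{55} \approx -0.83636$)
$W{\left(H,Y \right)} = -7$ ($W{\left(H,Y \right)} = \frac{7 \left(4 - 7\right)}{3} = \frac{7 \left(-3\right)}{3} = \frac{1}{3} \left(-21\right) = -7$)
$- W{\left(w,-115 \right)} = \left(-1\right) \left(-7\right) = 7$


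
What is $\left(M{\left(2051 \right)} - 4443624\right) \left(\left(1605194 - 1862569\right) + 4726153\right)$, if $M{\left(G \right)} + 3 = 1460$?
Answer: $-19851058161926$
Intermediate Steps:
$M{\left(G \right)} = 1457$ ($M{\left(G \right)} = -3 + 1460 = 1457$)
$\left(M{\left(2051 \right)} - 4443624\right) \left(\left(1605194 - 1862569\right) + 4726153\right) = \left(1457 - 4443624\right) \left(\left(1605194 - 1862569\right) + 4726153\right) = - 4442167 \left(-257375 + 4726153\right) = \left(-4442167\right) 4468778 = -19851058161926$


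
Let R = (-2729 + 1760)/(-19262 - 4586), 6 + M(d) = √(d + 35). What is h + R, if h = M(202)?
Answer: -142119/23848 + √237 ≈ 9.4354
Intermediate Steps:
M(d) = -6 + √(35 + d) (M(d) = -6 + √(d + 35) = -6 + √(35 + d))
R = 969/23848 (R = -969/(-23848) = -969*(-1/23848) = 969/23848 ≈ 0.040632)
h = -6 + √237 (h = -6 + √(35 + 202) = -6 + √237 ≈ 9.3948)
h + R = (-6 + √237) + 969/23848 = -142119/23848 + √237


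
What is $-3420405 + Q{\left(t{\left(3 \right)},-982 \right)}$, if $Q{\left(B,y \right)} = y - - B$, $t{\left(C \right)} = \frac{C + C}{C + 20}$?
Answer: $- \frac{78691895}{23} \approx -3.4214 \cdot 10^{6}$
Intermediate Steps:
$t{\left(C \right)} = \frac{2 C}{20 + C}$
$Q{\left(B,y \right)} = B + y$ ($Q{\left(B,y \right)} = y + B = B + y$)
$-3420405 + Q{\left(t{\left(3 \right)},-982 \right)} = -3420405 - \left(982 - \frac{6}{20 + 3}\right) = -3420405 - \left(982 - \frac{6}{23}\right) = -3420405 + \left(\frac{6}{23} - 982\right) = -3420405 - \frac{22580}{23} = - \frac{78691895}{23}$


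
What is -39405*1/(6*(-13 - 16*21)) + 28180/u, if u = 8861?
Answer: 136058875/6184978 ≈ 21.998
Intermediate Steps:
-39405*1/(6*(-13 - 16*21)) + 28180/u = -39405*1/(6*(-13 - 16*21)) + 28180/8861 = -39405*1/(6*(-13 - 336)) + 28180*(1/8861) = -39405/((-349*6)) + 28180/8861 = -39405/(-2094) + 28180/8861 = -39405*(-1/2094) + 28180/8861 = 13135/698 + 28180/8861 = 136058875/6184978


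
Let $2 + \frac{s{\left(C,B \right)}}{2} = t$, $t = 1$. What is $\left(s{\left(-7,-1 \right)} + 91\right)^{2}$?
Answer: $7921$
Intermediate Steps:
$s{\left(C,B \right)} = -2$ ($s{\left(C,B \right)} = -4 + 2 \cdot 1 = -4 + 2 = -2$)
$\left(s{\left(-7,-1 \right)} + 91\right)^{2} = \left(-2 + 91\right)^{2} = 89^{2} = 7921$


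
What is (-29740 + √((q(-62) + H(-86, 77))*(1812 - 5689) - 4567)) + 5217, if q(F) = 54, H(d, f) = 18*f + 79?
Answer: -24523 + I*√5893730 ≈ -24523.0 + 2427.7*I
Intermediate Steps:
H(d, f) = 79 + 18*f
(-29740 + √((q(-62) + H(-86, 77))*(1812 - 5689) - 4567)) + 5217 = (-29740 + √((54 + (79 + 18*77))*(1812 - 5689) - 4567)) + 5217 = (-29740 + √((54 + (79 + 1386))*(-3877) - 4567)) + 5217 = (-29740 + √((54 + 1465)*(-3877) - 4567)) + 5217 = (-29740 + √(1519*(-3877) - 4567)) + 5217 = (-29740 + √(-5889163 - 4567)) + 5217 = (-29740 + √(-5893730)) + 5217 = (-29740 + I*√5893730) + 5217 = -24523 + I*√5893730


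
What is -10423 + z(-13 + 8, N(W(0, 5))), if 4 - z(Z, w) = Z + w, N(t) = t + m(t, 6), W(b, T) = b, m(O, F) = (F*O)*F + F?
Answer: -10420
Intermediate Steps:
m(O, F) = F + O*F² (m(O, F) = O*F² + F = F + O*F²)
N(t) = 6 + 37*t (N(t) = t + 6*(1 + 6*t) = t + (6 + 36*t) = 6 + 37*t)
z(Z, w) = 4 - Z - w (z(Z, w) = 4 - (Z + w) = 4 + (-Z - w) = 4 - Z - w)
-10423 + z(-13 + 8, N(W(0, 5))) = -10423 + (4 - (-13 + 8) - (6 + 37*0)) = -10423 + (4 - 1*(-5) - (6 + 0)) = -10423 + (4 + 5 - 1*6) = -10423 + (4 + 5 - 6) = -10423 + 3 = -10420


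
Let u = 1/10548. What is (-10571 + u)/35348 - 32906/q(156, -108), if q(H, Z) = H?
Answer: -1023868309943/4847059152 ≈ -211.23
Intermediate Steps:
u = 1/10548 ≈ 9.4805e-5
(-10571 + u)/35348 - 32906/q(156, -108) = (-10571 + 1/10548)/35348 - 32906/156 = -111502907/10548*1/35348 - 32906*1/156 = -111502907/372850704 - 16453/78 = -1023868309943/4847059152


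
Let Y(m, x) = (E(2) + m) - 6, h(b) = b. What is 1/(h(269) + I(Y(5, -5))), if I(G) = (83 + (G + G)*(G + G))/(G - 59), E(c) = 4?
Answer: 8/2135 ≈ 0.0037471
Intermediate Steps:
Y(m, x) = -2 + m (Y(m, x) = (4 + m) - 6 = -2 + m)
I(G) = (83 + 4*G**2)/(-59 + G) (I(G) = (83 + (2*G)*(2*G))/(-59 + G) = (83 + 4*G**2)/(-59 + G))
1/(h(269) + I(Y(5, -5))) = 1/(269 + (83 + 4*(-2 + 5)**2)/(-59 + (-2 + 5))) = 1/(269 + (83 + 4*3**2)/(-59 + 3)) = 1/(269 + (83 + 4*9)/(-56)) = 1/(269 - (83 + 36)/56) = 1/(269 - 1/56*119) = 1/(269 - 17/8) = 1/(2135/8) = 8/2135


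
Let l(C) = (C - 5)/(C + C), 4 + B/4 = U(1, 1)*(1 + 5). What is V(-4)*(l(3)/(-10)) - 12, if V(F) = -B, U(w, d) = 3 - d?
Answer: -196/15 ≈ -13.067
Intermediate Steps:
B = 32 (B = -16 + 4*((3 - 1*1)*(1 + 5)) = -16 + 4*((3 - 1)*6) = -16 + 4*(2*6) = -16 + 4*12 = -16 + 48 = 32)
l(C) = (-5 + C)/(2*C) (l(C) = (-5 + C)/((2*C)) = (-5 + C)*(1/(2*C)) = (-5 + C)/(2*C))
V(F) = -32 (V(F) = -1*32 = -32)
V(-4)*(l(3)/(-10)) - 12 = -32*(1/2)*(-5 + 3)/3/(-10) - 12 = -32*(1/2)*(1/3)*(-2)*(-1)/10 - 12 = -(-32)*(-1)/(3*10) - 12 = -32*1/30 - 12 = -16/15 - 12 = -196/15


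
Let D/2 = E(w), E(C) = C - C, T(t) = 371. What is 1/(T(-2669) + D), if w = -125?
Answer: 1/371 ≈ 0.0026954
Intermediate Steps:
E(C) = 0
D = 0 (D = 2*0 = 0)
1/(T(-2669) + D) = 1/(371 + 0) = 1/371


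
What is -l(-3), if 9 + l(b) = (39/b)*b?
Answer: -30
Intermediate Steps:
l(b) = 30 (l(b) = -9 + (39/b)*b = -9 + 39 = 30)
-l(-3) = -1*30 = -30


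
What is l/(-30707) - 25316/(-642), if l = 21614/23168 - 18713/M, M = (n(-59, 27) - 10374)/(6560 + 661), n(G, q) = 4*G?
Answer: 23634914367156449/605740146824640 ≈ 39.018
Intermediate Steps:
M = -10610/7221 (M = (4*(-59) - 10374)/(6560 + 661) = (-236 - 10374)/7221 = -10610*1/7221 = -10610/7221 ≈ -1.4693)
l = 782710441951/61453120 (l = 21614/23168 - 18713/(-10610/7221) = 21614*(1/23168) - 18713*(-7221/10610) = 10807/11584 + 135126573/10610 = 782710441951/61453120 ≈ 12737.)
l/(-30707) - 25316/(-642) = (782710441951/61453120)/(-30707) - 25316/(-642) = (782710441951/61453120)*(-1/30707) - 25316*(-1/642) = -782710441951/1887040955840 + 12658/321 = 23634914367156449/605740146824640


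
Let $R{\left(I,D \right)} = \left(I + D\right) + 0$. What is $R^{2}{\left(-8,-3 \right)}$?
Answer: $121$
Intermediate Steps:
$R{\left(I,D \right)} = D + I$ ($R{\left(I,D \right)} = \left(D + I\right) + 0 = D + I$)
$R^{2}{\left(-8,-3 \right)} = \left(-3 - 8\right)^{2} = \left(-11\right)^{2} = 121$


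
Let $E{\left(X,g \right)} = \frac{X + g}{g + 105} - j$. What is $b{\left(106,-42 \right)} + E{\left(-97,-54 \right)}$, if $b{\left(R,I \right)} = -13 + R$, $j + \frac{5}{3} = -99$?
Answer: $\frac{3242}{17} \approx 190.71$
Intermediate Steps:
$j = - \frac{302}{3}$ ($j = - \frac{5}{3} - 99 = - \frac{302}{3} \approx -100.67$)
$E{\left(X,g \right)} = \frac{302}{3} + \frac{X + g}{105 + g}$ ($E{\left(X,g \right)} = \frac{X + g}{g + 105} - - \frac{302}{3} = \frac{X + g}{105 + g} + \frac{302}{3} = \frac{302}{3} + \frac{X + g}{105 + g}$)
$b{\left(106,-42 \right)} + E{\left(-97,-54 \right)} = \left(-13 + 106\right) + \frac{10570 - 97 + \frac{305}{3} \left(-54\right)}{105 - 54} = 93 + \frac{10570 - 97 - 5490}{51} = 93 + \frac{1}{51} \cdot 4983 = 93 + \frac{1661}{17} = \frac{3242}{17}$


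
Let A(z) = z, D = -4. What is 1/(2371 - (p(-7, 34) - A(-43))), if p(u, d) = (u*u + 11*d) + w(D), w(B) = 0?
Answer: 1/1905 ≈ 0.00052493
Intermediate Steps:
p(u, d) = u² + 11*d (p(u, d) = (u*u + 11*d) + 0 = (u² + 11*d) + 0 = u² + 11*d)
1/(2371 - (p(-7, 34) - A(-43))) = 1/(2371 - (((-7)² + 11*34) - 1*(-43))) = 1/(2371 - ((49 + 374) + 43)) = 1/(2371 - (423 + 43)) = 1/(2371 - 1*466) = 1/(2371 - 466) = 1/1905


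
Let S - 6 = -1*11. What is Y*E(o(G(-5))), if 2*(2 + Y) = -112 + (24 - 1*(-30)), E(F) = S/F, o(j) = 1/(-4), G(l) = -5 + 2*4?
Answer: -620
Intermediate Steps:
G(l) = 3 (G(l) = -5 + 8 = 3)
o(j) = -¼
S = -5 (S = 6 - 1*11 = 6 - 11 = -5)
E(F) = -5/F
Y = -31 (Y = -2 + (-112 + (24 - 1*(-30)))/2 = -2 + (-112 + (24 + 30))/2 = -2 + (-112 + 54)/2 = -2 + (½)*(-58) = -2 - 29 = -31)
Y*E(o(G(-5))) = -(-155)/(-¼) = -(-155)*(-4) = -31*20 = -620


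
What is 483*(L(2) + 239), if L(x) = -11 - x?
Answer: 109158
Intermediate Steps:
483*(L(2) + 239) = 483*((-11 - 1*2) + 239) = 483*((-11 - 2) + 239) = 483*(-13 + 239) = 483*226 = 109158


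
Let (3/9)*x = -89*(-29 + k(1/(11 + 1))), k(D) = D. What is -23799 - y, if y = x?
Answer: -126079/4 ≈ -31520.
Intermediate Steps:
x = 30883/4 (x = 3*(-89*(-29 + 1/(11 + 1))) = 3*(-89*(-29 + 1/12)) = 3*(-89*(-347/12)) = 3*(30883/12) = 30883/4 ≈ 7720.8)
y = 30883/4 ≈ 7720.8
-23799 - y = -23799 - 1*30883/4 = -23799 - 30883/4 = -126079/4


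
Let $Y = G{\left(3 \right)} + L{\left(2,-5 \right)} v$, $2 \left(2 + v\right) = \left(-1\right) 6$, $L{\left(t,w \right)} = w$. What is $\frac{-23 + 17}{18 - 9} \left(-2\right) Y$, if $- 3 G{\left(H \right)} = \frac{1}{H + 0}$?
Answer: $\frac{896}{27} \approx 33.185$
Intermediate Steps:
$G{\left(H \right)} = - \frac{1}{3 H}$ ($G{\left(H \right)} = - \frac{1}{3 \left(H + 0\right)} = - \frac{1}{3 H}$)
$v = -5$ ($v = -2 + \frac{\left(-1\right) 6}{2} = -2 + \frac{1}{2} \left(-6\right) = -2 - 3 = -5$)
$Y = \frac{224}{9}$ ($Y = - \frac{1}{3 \cdot 3} - -25 = \left(- \frac{1}{3}\right) \frac{1}{3} + 25 = - \frac{1}{9} + 25 = \frac{224}{9} \approx 24.889$)
$\frac{-23 + 17}{18 - 9} \left(-2\right) Y = \frac{-23 + 17}{18 - 9} \left(-2\right) \frac{224}{9} = - \frac{6}{9} \left(-2\right) \frac{224}{9} = \left(-6\right) \frac{1}{9} \left(-2\right) \frac{224}{9} = \left(- \frac{2}{3}\right) \left(-2\right) \frac{224}{9} = \frac{4}{3} \cdot \frac{224}{9} = \frac{896}{27}$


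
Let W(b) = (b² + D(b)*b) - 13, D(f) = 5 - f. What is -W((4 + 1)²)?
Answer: -112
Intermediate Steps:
W(b) = -13 + b² + b*(5 - b) (W(b) = (b² + (5 - b)*b) - 13 = (b² + b*(5 - b)) - 13 = -13 + b² + b*(5 - b))
-W((4 + 1)²) = -(-13 + 5*(4 + 1)²) = -(-13 + 5*5²) = -(-13 + 5*25) = -(-13 + 125) = -1*112 = -112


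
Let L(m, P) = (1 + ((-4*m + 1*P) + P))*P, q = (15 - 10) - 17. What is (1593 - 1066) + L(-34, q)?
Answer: -829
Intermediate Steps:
q = -12 (q = 5 - 17 = -12)
L(m, P) = P*(1 - 4*m + 2*P) (L(m, P) = (1 + ((-4*m + P) + P))*P = (1 + ((P - 4*m) + P))*P = (1 + (-4*m + 2*P))*P = (1 - 4*m + 2*P)*P = P*(1 - 4*m + 2*P))
(1593 - 1066) + L(-34, q) = (1593 - 1066) - 12*(1 - 4*(-34) + 2*(-12)) = 527 - 12*(1 + 136 - 24) = 527 - 12*113 = 527 - 1356 = -829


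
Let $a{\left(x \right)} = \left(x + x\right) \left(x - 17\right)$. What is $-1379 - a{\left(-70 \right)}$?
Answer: $-13559$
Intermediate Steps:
$a{\left(x \right)} = 2 x \left(-17 + x\right)$
$-1379 - a{\left(-70 \right)} = -1379 - 2 \left(-70\right) \left(-17 - 70\right) = -1379 - 2 \left(-70\right) \left(-87\right) = -1379 - 12180 = -13559$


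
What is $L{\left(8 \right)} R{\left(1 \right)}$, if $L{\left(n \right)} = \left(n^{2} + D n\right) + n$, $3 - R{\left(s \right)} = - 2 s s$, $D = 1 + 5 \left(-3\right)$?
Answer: $-200$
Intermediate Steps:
$D = -14$ ($D = 1 - 15 = -14$)
$R{\left(s \right)} = 3 + 2 s^{2}$ ($R{\left(s \right)} = 3 - - 2 s s = 3 - - 2 s^{2} = 3 + 2 s^{2}$)
$L{\left(n \right)} = n^{2} - 13 n$ ($L{\left(n \right)} = \left(n^{2} - 14 n\right) + n = n^{2} - 13 n$)
$L{\left(8 \right)} R{\left(1 \right)} = 8 \left(-13 + 8\right) \left(3 + 2 \cdot 1^{2}\right) = 8 \left(-5\right) \left(3 + 2 \cdot 1\right) = - 40 \left(3 + 2\right) = \left(-40\right) 5 = -200$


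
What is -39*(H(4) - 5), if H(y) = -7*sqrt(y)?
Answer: 741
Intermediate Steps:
-39*(H(4) - 5) = -39*(-7*sqrt(4) - 5) = -39*(-7*2 - 5) = -39*(-14 - 5) = -39*(-19) = 741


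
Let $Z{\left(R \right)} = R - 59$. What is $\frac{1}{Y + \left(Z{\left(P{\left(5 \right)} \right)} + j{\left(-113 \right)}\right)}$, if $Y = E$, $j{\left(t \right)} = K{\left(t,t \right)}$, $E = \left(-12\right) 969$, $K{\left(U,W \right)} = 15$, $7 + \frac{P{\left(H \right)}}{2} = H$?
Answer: $- \frac{1}{11676} \approx -8.5646 \cdot 10^{-5}$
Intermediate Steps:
$P{\left(H \right)} = -14 + 2 H$
$E = -11628$
$j{\left(t \right)} = 15$
$Y = -11628$
$Z{\left(R \right)} = -59 + R$
$\frac{1}{Y + \left(Z{\left(P{\left(5 \right)} \right)} + j{\left(-113 \right)}\right)} = \frac{1}{-11628 + \left(\left(-59 + \left(-14 + 2 \cdot 5\right)\right) + 15\right)} = \frac{1}{-11628 + \left(\left(-59 + \left(-14 + 10\right)\right) + 15\right)} = \frac{1}{-11628 + \left(\left(-59 - 4\right) + 15\right)} = \frac{1}{-11628 + \left(-63 + 15\right)} = \frac{1}{-11628 - 48} = \frac{1}{-11676} = - \frac{1}{11676}$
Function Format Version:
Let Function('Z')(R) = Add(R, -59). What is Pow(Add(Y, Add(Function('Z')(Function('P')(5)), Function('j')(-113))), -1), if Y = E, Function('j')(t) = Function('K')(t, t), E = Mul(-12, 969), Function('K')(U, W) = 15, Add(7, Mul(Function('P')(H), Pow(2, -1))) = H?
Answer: Rational(-1, 11676) ≈ -8.5646e-5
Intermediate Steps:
Function('P')(H) = Add(-14, Mul(2, H))
E = -11628
Function('j')(t) = 15
Y = -11628
Function('Z')(R) = Add(-59, R)
Pow(Add(Y, Add(Function('Z')(Function('P')(5)), Function('j')(-113))), -1) = Pow(Add(-11628, Add(Add(-59, Add(-14, Mul(2, 5))), 15)), -1) = Pow(Add(-11628, Add(Add(-59, Add(-14, 10)), 15)), -1) = Pow(Add(-11628, Add(Add(-59, -4), 15)), -1) = Pow(Add(-11628, Add(-63, 15)), -1) = Pow(Add(-11628, -48), -1) = Pow(-11676, -1) = Rational(-1, 11676)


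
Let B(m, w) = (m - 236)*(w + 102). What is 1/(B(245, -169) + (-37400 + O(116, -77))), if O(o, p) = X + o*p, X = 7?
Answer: -1/46928 ≈ -2.1309e-5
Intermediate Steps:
O(o, p) = 7 + o*p
B(m, w) = (-236 + m)*(102 + w)
1/(B(245, -169) + (-37400 + O(116, -77))) = 1/((-24072 - 236*(-169) + 102*245 + 245*(-169)) + (-37400 + (7 + 116*(-77)))) = 1/((-24072 + 39884 + 24990 - 41405) + (-37400 + (7 - 8932))) = 1/(-603 + (-37400 - 8925)) = 1/(-603 - 46325) = 1/(-46928) = -1/46928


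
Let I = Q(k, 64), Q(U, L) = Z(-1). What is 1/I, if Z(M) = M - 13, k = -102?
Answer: -1/14 ≈ -0.071429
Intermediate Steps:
Z(M) = -13 + M
Q(U, L) = -14 (Q(U, L) = -13 - 1 = -14)
I = -14
1/I = 1/(-14) = -1/14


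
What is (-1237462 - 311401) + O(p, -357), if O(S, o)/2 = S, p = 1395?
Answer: -1546073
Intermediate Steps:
O(S, o) = 2*S
(-1237462 - 311401) + O(p, -357) = (-1237462 - 311401) + 2*1395 = -1548863 + 2790 = -1546073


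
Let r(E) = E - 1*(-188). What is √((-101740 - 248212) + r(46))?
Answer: I*√349718 ≈ 591.37*I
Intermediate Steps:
r(E) = 188 + E (r(E) = E + 188 = 188 + E)
√((-101740 - 248212) + r(46)) = √((-101740 - 248212) + (188 + 46)) = √(-349952 + 234) = √(-349718) = I*√349718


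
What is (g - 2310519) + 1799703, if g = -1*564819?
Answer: -1075635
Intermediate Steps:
g = -564819
(g - 2310519) + 1799703 = (-564819 - 2310519) + 1799703 = -2875338 + 1799703 = -1075635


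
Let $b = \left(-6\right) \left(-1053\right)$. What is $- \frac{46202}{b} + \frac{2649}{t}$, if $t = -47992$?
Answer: $- \frac{85925491}{11662056} \approx -7.368$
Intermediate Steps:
$b = 6318$
$- \frac{46202}{b} + \frac{2649}{t} = - \frac{46202}{6318} + \frac{2649}{-47992} = \left(-46202\right) \frac{1}{6318} + 2649 \left(- \frac{1}{47992}\right) = - \frac{1777}{243} - \frac{2649}{47992} = - \frac{85925491}{11662056}$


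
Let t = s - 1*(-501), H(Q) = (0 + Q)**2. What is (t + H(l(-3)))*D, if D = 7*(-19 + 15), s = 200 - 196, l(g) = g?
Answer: -14392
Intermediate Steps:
H(Q) = Q**2
s = 4
D = -28 (D = 7*(-4) = -28)
t = 505 (t = 4 - 1*(-501) = 4 + 501 = 505)
(t + H(l(-3)))*D = (505 + (-3)**2)*(-28) = (505 + 9)*(-28) = 514*(-28) = -14392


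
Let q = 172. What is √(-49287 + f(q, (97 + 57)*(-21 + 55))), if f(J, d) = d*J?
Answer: √851305 ≈ 922.66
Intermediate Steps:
f(J, d) = J*d
√(-49287 + f(q, (97 + 57)*(-21 + 55))) = √(-49287 + 172*((97 + 57)*(-21 + 55))) = √(-49287 + 172*(154*34)) = √(-49287 + 172*5236) = √(-49287 + 900592) = √851305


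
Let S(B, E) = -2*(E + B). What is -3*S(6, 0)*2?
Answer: 72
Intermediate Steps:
S(B, E) = -2*B - 2*E (S(B, E) = -2*(B + E) = -2*B - 2*E)
-3*S(6, 0)*2 = -3*(-2*6 - 2*0)*2 = -3*(-12 + 0)*2 = -3*(-12)*2 = 36*2 = 72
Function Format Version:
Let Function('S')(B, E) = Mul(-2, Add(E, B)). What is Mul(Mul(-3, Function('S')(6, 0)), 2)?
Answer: 72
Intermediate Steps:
Function('S')(B, E) = Add(Mul(-2, B), Mul(-2, E)) (Function('S')(B, E) = Mul(-2, Add(B, E)) = Add(Mul(-2, B), Mul(-2, E)))
Mul(Mul(-3, Function('S')(6, 0)), 2) = Mul(Mul(-3, Add(Mul(-2, 6), Mul(-2, 0))), 2) = Mul(Mul(-3, Add(-12, 0)), 2) = Mul(Mul(-3, -12), 2) = Mul(36, 2) = 72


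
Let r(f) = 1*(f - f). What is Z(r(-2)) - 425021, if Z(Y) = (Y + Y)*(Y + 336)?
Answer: -425021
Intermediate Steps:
r(f) = 0 (r(f) = 1*0 = 0)
Z(Y) = 2*Y*(336 + Y) (Z(Y) = (2*Y)*(336 + Y) = 2*Y*(336 + Y))
Z(r(-2)) - 425021 = 2*0*(336 + 0) - 425021 = 2*0*336 - 425021 = 0 - 425021 = -425021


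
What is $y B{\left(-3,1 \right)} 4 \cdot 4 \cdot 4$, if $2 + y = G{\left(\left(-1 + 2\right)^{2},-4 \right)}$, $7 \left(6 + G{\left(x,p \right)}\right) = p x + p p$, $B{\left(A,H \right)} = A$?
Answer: $\frac{8448}{7} \approx 1206.9$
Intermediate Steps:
$G{\left(x,p \right)} = -6 + \frac{p^{2}}{7} + \frac{p x}{7}$ ($G{\left(x,p \right)} = -6 + \frac{p x + p p}{7} = -6 + \frac{p x + p^{2}}{7} = -6 + \frac{p^{2} + p x}{7} = -6 + \left(\frac{p^{2}}{7} + \frac{p x}{7}\right) = -6 + \frac{p^{2}}{7} + \frac{p x}{7}$)
$y = - \frac{44}{7}$ ($y = -2 + \left(-6 + \frac{\left(-4\right)^{2}}{7} + \frac{1}{7} \left(-4\right) \left(-1 + 2\right)^{2}\right) = -2 + \left(-6 + \frac{1}{7} \cdot 16 + \frac{1}{7} \left(-4\right) 1^{2}\right) = -2 + \left(-6 + \frac{16}{7} + \frac{1}{7} \left(-4\right) 1\right) = -2 - \frac{30}{7} = - \frac{44}{7} \approx -6.2857$)
$y B{\left(-3,1 \right)} 4 \cdot 4 \cdot 4 = \left(- \frac{44}{7}\right) \left(-3\right) 4 \cdot 4 \cdot 4 = \frac{132 \cdot 16 \cdot 4}{7} = \frac{132}{7} \cdot 64 = \frac{8448}{7}$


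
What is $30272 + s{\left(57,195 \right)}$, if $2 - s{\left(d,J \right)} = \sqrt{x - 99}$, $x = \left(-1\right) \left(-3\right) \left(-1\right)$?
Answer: $30274 - i \sqrt{102} \approx 30274.0 - 10.1 i$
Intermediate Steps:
$x = -3$ ($x = 3 \left(-1\right) = -3$)
$s{\left(d,J \right)} = 2 - i \sqrt{102}$ ($s{\left(d,J \right)} = 2 - \sqrt{-3 - 99} = 2 - \sqrt{-102} = 2 - i \sqrt{102}$)
$30272 + s{\left(57,195 \right)} = 30272 + \left(2 - i \sqrt{102}\right) = 30274 - i \sqrt{102}$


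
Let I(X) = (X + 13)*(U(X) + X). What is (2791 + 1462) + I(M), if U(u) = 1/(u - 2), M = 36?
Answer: 204627/34 ≈ 6018.4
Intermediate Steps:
U(u) = 1/(-2 + u)
I(X) = (13 + X)*(X + 1/(-2 + X)) (I(X) = (X + 13)*(1/(-2 + X) + X) = (13 + X)*(X + 1/(-2 + X)))
(2791 + 1462) + I(M) = (2791 + 1462) + (13 + 36 + 36*(-2 + 36)*(13 + 36))/(-2 + 36) = 4253 + (13 + 36 + 36*34*49)/34 = 4253 + (13 + 36 + 59976)/34 = 4253 + (1/34)*60025 = 4253 + 60025/34 = 204627/34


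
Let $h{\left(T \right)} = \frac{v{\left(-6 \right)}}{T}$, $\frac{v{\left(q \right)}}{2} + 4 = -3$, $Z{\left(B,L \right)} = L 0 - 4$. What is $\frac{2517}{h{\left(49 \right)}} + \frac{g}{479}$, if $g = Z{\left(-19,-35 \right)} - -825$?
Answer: $- \frac{8437859}{958} \approx -8807.8$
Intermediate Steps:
$Z{\left(B,L \right)} = -4$ ($Z{\left(B,L \right)} = 0 - 4 = -4$)
$g = 821$ ($g = -4 - -825 = -4 + 825 = 821$)
$v{\left(q \right)} = -14$ ($v{\left(q \right)} = -8 + 2 \left(-3\right) = -8 - 6 = -14$)
$h{\left(T \right)} = - \frac{14}{T}$
$\frac{2517}{h{\left(49 \right)}} + \frac{g}{479} = \frac{2517}{\left(-14\right) \frac{1}{49}} + \frac{821}{479} = \frac{2517}{\left(-14\right) \frac{1}{49}} + 821 \cdot \frac{1}{479} = \frac{2517}{- \frac{2}{7}} + \frac{821}{479} = 2517 \left(- \frac{7}{2}\right) + \frac{821}{479} = - \frac{17619}{2} + \frac{821}{479} = - \frac{8437859}{958}$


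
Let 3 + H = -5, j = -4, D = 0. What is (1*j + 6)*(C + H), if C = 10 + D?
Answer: 4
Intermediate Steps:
C = 10 (C = 10 + 0 = 10)
H = -8 (H = -3 - 5 = -8)
(1*j + 6)*(C + H) = (1*(-4) + 6)*(10 - 8) = (-4 + 6)*2 = 2*2 = 4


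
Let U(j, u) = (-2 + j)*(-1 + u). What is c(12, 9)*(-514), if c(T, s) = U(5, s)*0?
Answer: 0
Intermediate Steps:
U(j, u) = (-1 + u)*(-2 + j)
c(T, s) = 0 (c(T, s) = (2 - 1*5 - 2*s + 5*s)*0 = (2 - 5 - 2*s + 5*s)*0 = (-3 + 3*s)*0 = 0)
c(12, 9)*(-514) = 0*(-514) = 0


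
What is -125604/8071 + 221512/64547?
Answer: -128970164/10631813 ≈ -12.131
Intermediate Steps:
-125604/8071 + 221512/64547 = -128970164/10631813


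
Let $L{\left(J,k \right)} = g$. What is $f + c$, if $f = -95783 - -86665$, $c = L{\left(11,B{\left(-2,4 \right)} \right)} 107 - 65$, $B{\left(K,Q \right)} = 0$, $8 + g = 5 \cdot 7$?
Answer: $-6294$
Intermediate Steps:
$g = 27$ ($g = -8 + 5 \cdot 7 = -8 + 35 = 27$)
$L{\left(J,k \right)} = 27$
$c = 2824$ ($c = 27 \cdot 107 - 65 = 2889 - 65 = 2824$)
$f = -9118$ ($f = -95783 + 86665 = -9118$)
$f + c = -9118 + 2824 = -6294$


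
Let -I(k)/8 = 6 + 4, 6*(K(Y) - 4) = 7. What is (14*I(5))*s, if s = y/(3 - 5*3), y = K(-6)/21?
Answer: 620/27 ≈ 22.963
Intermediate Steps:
K(Y) = 31/6 (K(Y) = 4 + (⅙)*7 = 4 + 7/6 = 31/6)
y = 31/126 (y = (31/6)/21 = (31/6)*(1/21) = 31/126 ≈ 0.24603)
s = -31/1512 (s = 31/(126*(3 - 5*3)) = 31/(126*(3 - 15)) = (31/126)/(-12) = (31/126)*(-1/12) = -31/1512 ≈ -0.020503)
I(k) = -80 (I(k) = -8*(6 + 4) = -8*10 = -80)
(14*I(5))*s = (14*(-80))*(-31/1512) = -1120*(-31/1512) = 620/27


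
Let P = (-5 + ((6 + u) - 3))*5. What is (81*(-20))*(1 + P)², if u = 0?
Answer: -131220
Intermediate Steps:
P = -10 (P = (-5 + ((6 + 0) - 3))*5 = (-5 + (6 - 3))*5 = (-5 + 3)*5 = -2*5 = -10)
(81*(-20))*(1 + P)² = (81*(-20))*(1 - 10)² = -1620*(-9)² = -1620*81 = -131220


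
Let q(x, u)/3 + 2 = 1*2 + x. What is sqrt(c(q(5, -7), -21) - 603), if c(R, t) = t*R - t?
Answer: I*sqrt(897) ≈ 29.95*I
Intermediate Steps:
q(x, u) = 3*x (q(x, u) = -6 + 3*(1*2 + x) = -6 + 3*(2 + x) = -6 + (6 + 3*x) = 3*x)
c(R, t) = -t + R*t (c(R, t) = R*t - t = -t + R*t)
sqrt(c(q(5, -7), -21) - 603) = sqrt(-21*(-1 + 3*5) - 603) = sqrt(-21*(-1 + 15) - 603) = sqrt(-21*14 - 603) = sqrt(-294 - 603) = sqrt(-897) = I*sqrt(897)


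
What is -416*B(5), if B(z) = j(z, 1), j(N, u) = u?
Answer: -416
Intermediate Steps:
B(z) = 1
-416*B(5) = -416*1 = -416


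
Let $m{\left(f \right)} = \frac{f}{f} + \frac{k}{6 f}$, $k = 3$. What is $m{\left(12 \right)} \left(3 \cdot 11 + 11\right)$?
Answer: $\frac{275}{6} \approx 45.833$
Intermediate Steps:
$m{\left(f \right)} = 1 + \frac{1}{2 f}$ ($m{\left(f \right)} = \frac{f}{f} + \frac{3}{6 f} = 1 + 3 \frac{1}{6 f} = 1 + \frac{1}{2 f}$)
$m{\left(12 \right)} \left(3 \cdot 11 + 11\right) = \frac{\frac{1}{2} + 12}{12} \left(3 \cdot 11 + 11\right) = \frac{1}{12} \cdot \frac{25}{2} \left(33 + 11\right) = \frac{25}{24} \cdot 44 = \frac{275}{6}$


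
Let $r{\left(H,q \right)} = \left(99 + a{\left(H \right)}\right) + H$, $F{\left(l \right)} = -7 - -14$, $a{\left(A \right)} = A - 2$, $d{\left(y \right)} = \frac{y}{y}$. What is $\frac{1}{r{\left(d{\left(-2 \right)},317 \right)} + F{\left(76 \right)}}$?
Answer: $\frac{1}{106} \approx 0.009434$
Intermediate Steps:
$d{\left(y \right)} = 1$
$a{\left(A \right)} = -2 + A$ ($a{\left(A \right)} = A - 2 = -2 + A$)
$F{\left(l \right)} = 7$ ($F{\left(l \right)} = -7 + 14 = 7$)
$r{\left(H,q \right)} = 97 + 2 H$ ($r{\left(H,q \right)} = \left(99 + \left(-2 + H\right)\right) + H = \left(97 + H\right) + H = 97 + 2 H$)
$\frac{1}{r{\left(d{\left(-2 \right)},317 \right)} + F{\left(76 \right)}} = \frac{1}{\left(97 + 2 \cdot 1\right) + 7} = \frac{1}{\left(97 + 2\right) + 7} = \frac{1}{99 + 7} = \frac{1}{106}$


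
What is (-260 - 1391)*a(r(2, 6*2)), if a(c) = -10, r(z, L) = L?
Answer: 16510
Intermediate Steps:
(-260 - 1391)*a(r(2, 6*2)) = (-260 - 1391)*(-10) = -1651*(-10) = 16510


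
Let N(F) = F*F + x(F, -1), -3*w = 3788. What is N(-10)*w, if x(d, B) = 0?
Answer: -378800/3 ≈ -1.2627e+5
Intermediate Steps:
w = -3788/3 (w = -1/3*3788 = -3788/3 ≈ -1262.7)
N(F) = F**2 (N(F) = F*F + 0 = F**2 + 0 = F**2)
N(-10)*w = (-10)**2*(-3788/3) = 100*(-3788/3) = -378800/3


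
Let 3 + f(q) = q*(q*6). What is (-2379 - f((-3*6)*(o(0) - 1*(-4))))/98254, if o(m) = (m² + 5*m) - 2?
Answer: -5076/49127 ≈ -0.10332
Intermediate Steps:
o(m) = -2 + m² + 5*m
f(q) = -3 + 6*q² (f(q) = -3 + q*(q*6) = -3 + q*(6*q) = -3 + 6*q²)
(-2379 - f((-3*6)*(o(0) - 1*(-4))))/98254 = (-2379 - (-3 + 6*((-3*6)*((-2 + 0² + 5*0) - 1*(-4)))²))/98254 = (-2379 - (-3 + 6*(-18*((-2 + 0 + 0) + 4))²))*(1/98254) = (-2379 - (-3 + 6*(-18*(-2 + 4))²))*(1/98254) = (-2379 - (-3 + 6*(-18*2)²))*(1/98254) = (-2379 - (-3 + 6*(-36)²))*(1/98254) = (-2379 - (-3 + 6*1296))*(1/98254) = (-2379 - (-3 + 7776))*(1/98254) = (-2379 - 1*7773)*(1/98254) = (-2379 - 7773)*(1/98254) = -10152*1/98254 = -5076/49127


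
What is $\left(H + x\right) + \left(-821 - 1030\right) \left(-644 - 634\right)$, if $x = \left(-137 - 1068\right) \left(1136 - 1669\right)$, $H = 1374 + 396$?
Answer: $3009613$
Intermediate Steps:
$H = 1770$
$x = 642265$ ($x = \left(-1205\right) \left(-533\right) = 642265$)
$\left(H + x\right) + \left(-821 - 1030\right) \left(-644 - 634\right) = \left(1770 + 642265\right) + \left(-821 - 1030\right) \left(-644 - 634\right) = 644035 - -2365578 = 644035 + 2365578 = 3009613$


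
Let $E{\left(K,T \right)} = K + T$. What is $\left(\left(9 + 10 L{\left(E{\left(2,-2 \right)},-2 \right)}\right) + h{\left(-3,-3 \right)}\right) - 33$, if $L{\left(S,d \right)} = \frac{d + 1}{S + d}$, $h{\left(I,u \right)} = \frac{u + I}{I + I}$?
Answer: $-18$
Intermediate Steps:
$h{\left(I,u \right)} = \frac{I + u}{2 I}$
$L{\left(S,d \right)} = \frac{1 + d}{S + d}$
$\left(\left(9 + 10 L{\left(E{\left(2,-2 \right)},-2 \right)}\right) + h{\left(-3,-3 \right)}\right) - 33 = \left(\left(9 + 10 \frac{1 - 2}{\left(2 - 2\right) - 2}\right) + \frac{-3 - 3}{2 \left(-3\right)}\right) - 33 = \left(\left(9 + 10 \frac{1}{0 - 2} \left(-1\right)\right) + \frac{1}{2} \left(- \frac{1}{3}\right) \left(-6\right)\right) - 33 = \left(\left(9 + 10 \frac{1}{-2} \left(-1\right)\right) + 1\right) - 33 = \left(\left(9 + 10 \left(\left(- \frac{1}{2}\right) \left(-1\right)\right)\right) + 1\right) - 33 = \left(\left(9 + 10 \cdot \frac{1}{2}\right) + 1\right) - 33 = \left(\left(9 + 5\right) + 1\right) - 33 = \left(14 + 1\right) - 33 = 15 - 33 = -18$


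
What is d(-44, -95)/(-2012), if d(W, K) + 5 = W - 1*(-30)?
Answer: 19/2012 ≈ 0.0094433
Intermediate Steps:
d(W, K) = 25 + W (d(W, K) = -5 + (W - 1*(-30)) = -5 + (W + 30) = -5 + (30 + W) = 25 + W)
d(-44, -95)/(-2012) = (25 - 44)/(-2012) = -19*(-1/2012) = 19/2012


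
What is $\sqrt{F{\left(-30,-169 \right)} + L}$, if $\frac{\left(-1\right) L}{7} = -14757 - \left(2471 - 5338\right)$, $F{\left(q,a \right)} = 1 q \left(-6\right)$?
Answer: $\sqrt{83410} \approx 288.81$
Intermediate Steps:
$F{\left(q,a \right)} = - 6 q$ ($F{\left(q,a \right)} = q \left(-6\right) = - 6 q$)
$L = 83230$ ($L = - 7 \left(-14757 - \left(2471 - 5338\right)\right) = - 7 \left(-14757 - -2867\right) = - 7 \left(-14757 + 2867\right) = \left(-7\right) \left(-11890\right) = 83230$)
$\sqrt{F{\left(-30,-169 \right)} + L} = \sqrt{\left(-6\right) \left(-30\right) + 83230} = \sqrt{180 + 83230} = \sqrt{83410}$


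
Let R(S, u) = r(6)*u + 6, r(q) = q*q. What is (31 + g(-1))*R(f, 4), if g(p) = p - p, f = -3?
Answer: 4650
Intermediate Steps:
g(p) = 0
r(q) = q²
R(S, u) = 6 + 36*u (R(S, u) = 6²*u + 6 = 36*u + 6 = 6 + 36*u)
(31 + g(-1))*R(f, 4) = (31 + 0)*(6 + 36*4) = 31*(6 + 144) = 31*150 = 4650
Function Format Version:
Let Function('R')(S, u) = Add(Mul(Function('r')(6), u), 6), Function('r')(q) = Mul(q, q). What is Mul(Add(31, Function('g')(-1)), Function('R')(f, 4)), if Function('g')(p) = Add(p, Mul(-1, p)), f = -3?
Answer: 4650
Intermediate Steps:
Function('g')(p) = 0
Function('r')(q) = Pow(q, 2)
Function('R')(S, u) = Add(6, Mul(36, u)) (Function('R')(S, u) = Add(Mul(Pow(6, 2), u), 6) = Add(Mul(36, u), 6) = Add(6, Mul(36, u)))
Mul(Add(31, Function('g')(-1)), Function('R')(f, 4)) = Mul(Add(31, 0), Add(6, Mul(36, 4))) = Mul(31, Add(6, 144)) = Mul(31, 150) = 4650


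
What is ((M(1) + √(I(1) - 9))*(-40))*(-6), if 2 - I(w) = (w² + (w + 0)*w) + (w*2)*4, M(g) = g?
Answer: 240 + 240*I*√17 ≈ 240.0 + 989.54*I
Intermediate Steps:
I(w) = 2 - 8*w - 2*w² (I(w) = 2 - ((w² + (w + 0)*w) + (w*2)*4) = 2 - ((w² + w*w) + (2*w)*4) = 2 - ((w² + w²) + 8*w) = 2 - (2*w² + 8*w) = 2 + (-8*w - 2*w²) = 2 - 8*w - 2*w²)
((M(1) + √(I(1) - 9))*(-40))*(-6) = ((1 + √((2 - 8*1 - 2*1²) - 9))*(-40))*(-6) = ((1 + √((2 - 8 - 2*1) - 9))*(-40))*(-6) = ((1 + √((2 - 8 - 2) - 9))*(-40))*(-6) = ((1 + √(-8 - 9))*(-40))*(-6) = ((1 + √(-17))*(-40))*(-6) = ((1 + I*√17)*(-40))*(-6) = (-40 - 40*I*√17)*(-6) = 240 + 240*I*√17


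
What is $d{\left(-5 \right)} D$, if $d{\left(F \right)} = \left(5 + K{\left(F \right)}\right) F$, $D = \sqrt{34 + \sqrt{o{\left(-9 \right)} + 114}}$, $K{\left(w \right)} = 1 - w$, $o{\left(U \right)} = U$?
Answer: $- 55 \sqrt{34 + \sqrt{105}} \approx -365.85$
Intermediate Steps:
$D = \sqrt{34 + \sqrt{105}}$ ($D = \sqrt{34 + \sqrt{-9 + 114}} = \sqrt{34 + \sqrt{105}} \approx 6.6518$)
$d{\left(F \right)} = F \left(6 - F\right)$ ($d{\left(F \right)} = \left(5 - \left(-1 + F\right)\right) F = \left(6 - F\right) F = F \left(6 - F\right)$)
$d{\left(-5 \right)} D = - 5 \left(6 - -5\right) \sqrt{34 + \sqrt{105}} = - 5 \left(6 + 5\right) \sqrt{34 + \sqrt{105}} = \left(-5\right) 11 \sqrt{34 + \sqrt{105}} = - 55 \sqrt{34 + \sqrt{105}}$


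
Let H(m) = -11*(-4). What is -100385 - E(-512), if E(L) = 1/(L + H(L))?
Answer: -46980179/468 ≈ -1.0039e+5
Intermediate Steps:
H(m) = 44
E(L) = 1/(44 + L) (E(L) = 1/(L + 44) = 1/(44 + L))
-100385 - E(-512) = -100385 - 1/(44 - 512) = -100385 - 1/(-468) = -100385 - 1*(-1/468) = -100385 + 1/468 = -46980179/468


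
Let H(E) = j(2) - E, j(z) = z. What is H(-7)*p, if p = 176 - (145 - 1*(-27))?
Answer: 36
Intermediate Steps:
p = 4 (p = 176 - (145 + 27) = 176 - 1*172 = 176 - 172 = 4)
H(E) = 2 - E
H(-7)*p = (2 - 1*(-7))*4 = (2 + 7)*4 = 9*4 = 36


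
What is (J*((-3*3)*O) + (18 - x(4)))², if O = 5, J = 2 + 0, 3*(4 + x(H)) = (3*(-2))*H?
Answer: 3600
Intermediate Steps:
x(H) = -4 - 2*H (x(H) = -4 + ((3*(-2))*H)/3 = -4 + (-6*H)/3 = -4 - 2*H)
J = 2
(J*((-3*3)*O) + (18 - x(4)))² = (2*(-3*3*5) + (18 - (-4 - 2*4)))² = (2*(-9*5) + (18 - (-4 - 8)))² = (2*(-45) + (18 - 1*(-12)))² = (-90 + (18 + 12))² = (-90 + 30)² = (-60)² = 3600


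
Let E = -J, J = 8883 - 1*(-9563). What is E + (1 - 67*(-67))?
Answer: -13956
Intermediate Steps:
J = 18446 (J = 8883 + 9563 = 18446)
E = -18446 (E = -1*18446 = -18446)
E + (1 - 67*(-67)) = -18446 + (1 - 67*(-67)) = -18446 + (1 + 4489) = -18446 + 4490 = -13956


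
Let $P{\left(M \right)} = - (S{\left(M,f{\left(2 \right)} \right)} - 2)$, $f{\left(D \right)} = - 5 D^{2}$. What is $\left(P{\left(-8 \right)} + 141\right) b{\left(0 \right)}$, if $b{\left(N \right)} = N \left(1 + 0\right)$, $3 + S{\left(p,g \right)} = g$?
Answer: $0$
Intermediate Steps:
$S{\left(p,g \right)} = -3 + g$
$b{\left(N \right)} = N$ ($b{\left(N \right)} = N 1 = N$)
$P{\left(M \right)} = 25$ ($P{\left(M \right)} = - (\left(-3 - 5 \cdot 2^{2}\right) - 2) = - (\left(-3 - 20\right) - 2) = - (-23 - 2) = \left(-1\right) \left(-25\right) = 25$)
$\left(P{\left(-8 \right)} + 141\right) b{\left(0 \right)} = \left(25 + 141\right) 0 = 166 \cdot 0 = 0$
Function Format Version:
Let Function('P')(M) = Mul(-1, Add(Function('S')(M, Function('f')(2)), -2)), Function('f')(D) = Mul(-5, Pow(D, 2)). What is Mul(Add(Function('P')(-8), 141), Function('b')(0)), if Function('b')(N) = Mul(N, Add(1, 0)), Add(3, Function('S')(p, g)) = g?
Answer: 0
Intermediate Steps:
Function('S')(p, g) = Add(-3, g)
Function('b')(N) = N (Function('b')(N) = Mul(N, 1) = N)
Function('P')(M) = 25 (Function('P')(M) = Mul(-1, Add(Add(-3, Mul(-5, Pow(2, 2))), -2)) = Mul(-1, Add(Add(-3, Mul(-5, 4)), -2)) = Mul(-1, Add(Add(-3, -20), -2)) = Mul(-1, Add(-23, -2)) = Mul(-1, -25) = 25)
Mul(Add(Function('P')(-8), 141), Function('b')(0)) = Mul(Add(25, 141), 0) = Mul(166, 0) = 0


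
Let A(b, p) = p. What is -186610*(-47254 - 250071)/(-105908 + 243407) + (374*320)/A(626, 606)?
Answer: 1868869429990/4629133 ≈ 4.0372e+5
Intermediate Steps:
-186610*(-47254 - 250071)/(-105908 + 243407) + (374*320)/A(626, 606) = -186610*(-47254 - 250071)/(-105908 + 243407) + (374*320)/606 = -186610/(137499/(-297325)) + 119680*(1/606) = -186610/(137499*(-1/297325)) + 59840/303 = -186610/(-137499/297325) + 59840/303 = -186610*(-297325/137499) + 59840/303 = 55483818250/137499 + 59840/303 = 1868869429990/4629133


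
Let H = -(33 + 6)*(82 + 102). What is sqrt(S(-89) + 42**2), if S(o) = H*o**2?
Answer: 2*I*sqrt(14209833) ≈ 7539.2*I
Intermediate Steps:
H = -7176 (H = -39*184 = -1*7176 = -7176)
S(o) = -7176*o**2
sqrt(S(-89) + 42**2) = sqrt(-7176*(-89)**2 + 42**2) = sqrt(-7176*7921 + 1764) = sqrt(-56841096 + 1764) = sqrt(-56839332) = 2*I*sqrt(14209833)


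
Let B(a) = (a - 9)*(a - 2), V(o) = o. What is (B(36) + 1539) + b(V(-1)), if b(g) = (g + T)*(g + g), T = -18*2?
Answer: 2531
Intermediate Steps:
T = -36
B(a) = (-9 + a)*(-2 + a)
b(g) = 2*g*(-36 + g) (b(g) = (g - 36)*(g + g) = (-36 + g)*(2*g) = 2*g*(-36 + g))
(B(36) + 1539) + b(V(-1)) = ((18 + 36² - 11*36) + 1539) + 2*(-1)*(-36 - 1) = ((18 + 1296 - 396) + 1539) + 2*(-1)*(-37) = (918 + 1539) + 74 = 2457 + 74 = 2531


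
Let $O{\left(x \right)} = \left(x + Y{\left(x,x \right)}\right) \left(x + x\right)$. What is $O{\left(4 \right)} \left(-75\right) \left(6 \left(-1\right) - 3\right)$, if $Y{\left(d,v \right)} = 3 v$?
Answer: $86400$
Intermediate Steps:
$O{\left(x \right)} = 8 x^{2}$ ($O{\left(x \right)} = \left(x + 3 x\right) \left(x + x\right) = 4 x 2 x = 8 x^{2}$)
$O{\left(4 \right)} \left(-75\right) \left(6 \left(-1\right) - 3\right) = 8 \cdot 4^{2} \left(-75\right) \left(6 \left(-1\right) - 3\right) = 8 \cdot 16 \left(-75\right) \left(-6 - 3\right) = 128 \left(-75\right) \left(-9\right) = \left(-9600\right) \left(-9\right) = 86400$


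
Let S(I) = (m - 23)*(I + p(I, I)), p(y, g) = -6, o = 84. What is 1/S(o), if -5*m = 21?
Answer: -5/10608 ≈ -0.00047134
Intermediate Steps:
m = -21/5 (m = -⅕*21 = -21/5 ≈ -4.2000)
S(I) = 816/5 - 136*I/5 (S(I) = (-21/5 - 23)*(I - 6) = -136*(-6 + I)/5 = 816/5 - 136*I/5)
1/S(o) = 1/(816/5 - 136/5*84) = 1/(816/5 - 11424/5) = 1/(-10608/5) = -5/10608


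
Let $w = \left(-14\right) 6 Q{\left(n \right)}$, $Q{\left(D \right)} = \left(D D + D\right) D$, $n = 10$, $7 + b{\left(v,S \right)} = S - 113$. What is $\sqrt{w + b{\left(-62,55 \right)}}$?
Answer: $i \sqrt{92465} \approx 304.08 i$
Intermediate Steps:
$b{\left(v,S \right)} = -120 + S$ ($b{\left(v,S \right)} = -7 + \left(S - 113\right) = -7 + \left(-113 + S\right) = -120 + S$)
$Q{\left(D \right)} = D \left(D + D^{2}\right)$ ($Q{\left(D \right)} = \left(D^{2} + D\right) D = \left(D + D^{2}\right) D = D \left(D + D^{2}\right)$)
$w = -92400$ ($w = \left(-14\right) 6 \cdot 10^{2} \left(1 + 10\right) = - 84 \cdot 100 \cdot 11 = \left(-84\right) 1100 = -92400$)
$\sqrt{w + b{\left(-62,55 \right)}} = \sqrt{-92400 + \left(-120 + 55\right)} = \sqrt{-92400 - 65} = \sqrt{-92465} = i \sqrt{92465}$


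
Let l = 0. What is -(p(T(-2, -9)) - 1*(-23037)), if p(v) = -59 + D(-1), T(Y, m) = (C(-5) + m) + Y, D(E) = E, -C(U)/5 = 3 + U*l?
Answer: -22977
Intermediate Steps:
C(U) = -15 (C(U) = -5*(3 + U*0) = -5*(3 + 0) = -5*3 = -15)
T(Y, m) = -15 + Y + m (T(Y, m) = (-15 + m) + Y = -15 + Y + m)
p(v) = -60 (p(v) = -59 - 1 = -60)
-(p(T(-2, -9)) - 1*(-23037)) = -(-60 - 1*(-23037)) = -(-60 + 23037) = -1*22977 = -22977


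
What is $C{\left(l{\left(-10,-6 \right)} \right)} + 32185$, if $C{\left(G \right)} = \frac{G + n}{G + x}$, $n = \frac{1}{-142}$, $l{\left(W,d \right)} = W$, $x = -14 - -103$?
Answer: $\frac{361049909}{11218} \approx 32185.0$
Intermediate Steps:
$x = 89$ ($x = -14 + 103 = 89$)
$n = - \frac{1}{142} \approx -0.0070423$
$C{\left(G \right)} = \frac{- \frac{1}{142} + G}{89 + G}$ ($C{\left(G \right)} = \frac{G - \frac{1}{142}}{G + 89} = \frac{- \frac{1}{142} + G}{89 + G}$)
$C{\left(l{\left(-10,-6 \right)} \right)} + 32185 = \frac{- \frac{1}{142} - 10}{89 - 10} + 32185 = \frac{1}{79} \left(- \frac{1421}{142}\right) + 32185 = - \frac{1421}{11218} + 32185 = \frac{361049909}{11218}$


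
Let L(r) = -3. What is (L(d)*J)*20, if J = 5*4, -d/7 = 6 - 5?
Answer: -1200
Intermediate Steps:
d = -7 (d = -7*(6 - 5) = -7*1 = -7)
J = 20
(L(d)*J)*20 = -3*20*20 = -60*20 = -1200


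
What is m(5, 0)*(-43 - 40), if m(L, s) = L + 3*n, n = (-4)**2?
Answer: -4399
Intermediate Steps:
n = 16
m(L, s) = 48 + L (m(L, s) = L + 3*16 = L + 48 = 48 + L)
m(5, 0)*(-43 - 40) = (48 + 5)*(-43 - 40) = 53*(-83) = -4399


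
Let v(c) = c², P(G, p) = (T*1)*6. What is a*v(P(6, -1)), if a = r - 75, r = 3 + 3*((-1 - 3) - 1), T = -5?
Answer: -78300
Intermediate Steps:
P(G, p) = -30 (P(G, p) = -5*1*6 = -5*6 = -30)
r = -12 (r = 3 + 3*(-4 - 1) = 3 + 3*(-5) = 3 - 15 = -12)
a = -87 (a = -12 - 75 = -87)
a*v(P(6, -1)) = -87*(-30)² = -87*900 = -78300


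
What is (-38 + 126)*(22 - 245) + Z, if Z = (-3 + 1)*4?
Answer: -19632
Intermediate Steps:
Z = -8 (Z = -2*4 = -8)
(-38 + 126)*(22 - 245) + Z = (-38 + 126)*(22 - 245) - 8 = 88*(-223) - 8 = -19624 - 8 = -19632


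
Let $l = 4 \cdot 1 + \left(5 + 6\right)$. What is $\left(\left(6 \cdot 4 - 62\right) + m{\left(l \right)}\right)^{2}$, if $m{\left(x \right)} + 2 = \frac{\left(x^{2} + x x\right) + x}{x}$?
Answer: $81$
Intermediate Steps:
$l = 15$ ($l = 4 + 11 = 15$)
$m{\left(x \right)} = -2 + \frac{x + 2 x^{2}}{x}$ ($m{\left(x \right)} = -2 + \frac{\left(x^{2} + x x\right) + x}{x} = -2 + \frac{\left(x^{2} + x^{2}\right) + x}{x} = -2 + \frac{2 x^{2} + x}{x} = -2 + \frac{x + 2 x^{2}}{x}$)
$\left(\left(6 \cdot 4 - 62\right) + m{\left(l \right)}\right)^{2} = \left(\left(6 \cdot 4 - 62\right) + \left(-1 + 2 \cdot 15\right)\right)^{2} = \left(\left(24 - 62\right) + \left(-1 + 30\right)\right)^{2} = \left(-38 + 29\right)^{2} = \left(-9\right)^{2} = 81$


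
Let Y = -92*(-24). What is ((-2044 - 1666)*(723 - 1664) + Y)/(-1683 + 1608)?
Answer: -3493318/75 ≈ -46578.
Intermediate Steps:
Y = 2208
((-2044 - 1666)*(723 - 1664) + Y)/(-1683 + 1608) = ((-2044 - 1666)*(723 - 1664) + 2208)/(-1683 + 1608) = (-3710*(-941) + 2208)/(-75) = (3491110 + 2208)*(-1/75) = 3493318*(-1/75) = -3493318/75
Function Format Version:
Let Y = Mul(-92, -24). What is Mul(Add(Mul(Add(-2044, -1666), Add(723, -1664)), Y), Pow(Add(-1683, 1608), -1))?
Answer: Rational(-3493318, 75) ≈ -46578.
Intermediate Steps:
Y = 2208
Mul(Add(Mul(Add(-2044, -1666), Add(723, -1664)), Y), Pow(Add(-1683, 1608), -1)) = Mul(Add(Mul(Add(-2044, -1666), Add(723, -1664)), 2208), Pow(Add(-1683, 1608), -1)) = Mul(Add(Mul(-3710, -941), 2208), Pow(-75, -1)) = Mul(Add(3491110, 2208), Rational(-1, 75)) = Mul(3493318, Rational(-1, 75)) = Rational(-3493318, 75)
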